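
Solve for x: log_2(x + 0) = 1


Convert to exponential form: x + 0 = 2^1 = 2
x = 2 - 0 = 2
Check: log_2(2 + 0) = log_2(2) = log_2(2) = 1 ✓

x = 2


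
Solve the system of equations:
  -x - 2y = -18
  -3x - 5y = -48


Using Cramer's rule:
Determinant D = (-1)(-5) - (-3)(-2) = 5 - 6 = -1
Dx = (-18)(-5) - (-48)(-2) = 90 - 96 = -6
Dy = (-1)(-48) - (-3)(-18) = 48 - 54 = -6
x = Dx/D = -6/-1 = 6
y = Dy/D = -6/-1 = 6

x = 6, y = 6


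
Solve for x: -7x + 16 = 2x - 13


Starting with: -7x + 16 = 2x - 13
Move all x terms to left: (-7 - 2)x = -13 - 16
Simplify: -9x = -29
Divide both sides by -9: x = 29/9

x = 29/9


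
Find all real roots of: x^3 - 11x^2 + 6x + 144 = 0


Let p(x) = x^3 - 11x^2 + 6x + 144. By the rational root theorem (leading coefficient 1), any rational root is an integer divisor of 144: try ±1, ±2, ... in turn.
Test x = 1: value = 140 ≠ 0.
Test x = -1: value = 126 ≠ 0.
Test x = 2: value = 120 ≠ 0.
Test x = -2: value = 80 ≠ 0.
Test x = 3: value = 90 ≠ 0.
Test x = -3: value = 0 ✓, so (x + 3) is a factor.
Synthetic division by (x + 3): bring down 1; 1(-3) - 11 = -14; (-14)(-3) + 6 = 48; 48(-3) + 144 = 0 → quotient x^2 - 14x + 48, remainder 0.
Solve the quadratic x^2 - 14x + 48 = 0: discriminant = (-14)^2 - 4(1)(48) = 196 - 192 = 4.
sqrt(4) = 2, so x = (14 ± 2)/2: x = 8 or x = 6.

x = -3, x = 6, x = 8


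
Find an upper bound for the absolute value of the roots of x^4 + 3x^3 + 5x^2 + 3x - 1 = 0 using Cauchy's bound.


Cauchy's bound: all roots r satisfy |r| <= 1 + max(|a_i/a_n|) for i = 0,...,n-1
where a_n is the leading coefficient.

Coefficients: [1, 3, 5, 3, -1]
Leading coefficient a_n = 1
Ratios |a_i/a_n|: 3, 5, 3, 1
Maximum ratio: 5
Cauchy's bound: |r| <= 1 + 5 = 6

Upper bound = 6


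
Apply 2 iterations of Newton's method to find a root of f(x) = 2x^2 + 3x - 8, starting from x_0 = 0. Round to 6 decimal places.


Newton's method: x_(n+1) = x_n - f(x_n)/f'(x_n)
f(x) = 2x^2 + 3x - 8
f'(x) = 4x + 3

Iteration 1:
  f(0.000000) = -8.000000
  f'(0.000000) = 3.000000
  x_1 = 0.000000 - (-8.000000)/(3.000000) = 2.666667

Iteration 2:
  f(2.666667) = 14.222222
  f'(2.666667) = 13.666667
  x_2 = 2.666667 - (14.222222)/(13.666667) = 1.626016

x_2 = 1.626016


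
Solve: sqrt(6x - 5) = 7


Square both sides: 6x - 5 = 7^2 = 49
6x = 49 + 5 = 54
x = 9
Check: sqrt(6*9 - 5) = sqrt(49) = 7 ✓

x = 9


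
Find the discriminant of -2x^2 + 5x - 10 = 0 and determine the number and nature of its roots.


For ax^2 + bx + c = 0, discriminant D = b^2 - 4ac
Here a = -2, b = 5, c = -10
D = (5)^2 - 4(-2)(-10) = 25 - 80 = -55

D = -55 < 0
The equation has no real roots (2 complex conjugate roots).

Discriminant = -55, no real roots (2 complex conjugate roots)


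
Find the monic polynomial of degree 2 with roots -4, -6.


A monic polynomial with roots -4, -6 is:
p(x) = (x + 4)(x + 6)
After multiplying by (x + 4): x + 4
After multiplying by (x + 6): x^2 + 10x + 24

x^2 + 10x + 24


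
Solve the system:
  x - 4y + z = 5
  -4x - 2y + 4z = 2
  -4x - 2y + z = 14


Using Cramer's rule. Expand each determinant along the first row.
D  = 1*[(-2)*1 - 4*(-2)] - (-4)*[(-4)*1 - 4*(-4)] + 1*[(-4)*(-2) - (-2)*(-4)]
  = 1*(6) - (-4)*(12) + 1*(0) = 54
Dx = 5*[(-2)*1 - 4*(-2)] - (-4)*[2*1 - 4*14] + 1*[2*(-2) - (-2)*14]
  = 5*(6) - (-4)*(-54) + 1*(24) = -162
Dy = 1*[2*1 - 4*14] - 5*[(-4)*1 - 4*(-4)] + 1*[(-4)*14 - 2*(-4)]
  = 1*(-54) - 5*(12) + 1*(-48) = -162
Dz = 1*[(-2)*14 - 2*(-2)] - (-4)*[(-4)*14 - 2*(-4)] + 5*[(-4)*(-2) - (-2)*(-4)]
  = 1*(-24) - (-4)*(-48) + 5*(0) = -216
x = Dx/D = -162/54 = -3, y = Dy/D = -162/54 = -3, z = Dz/D = -216/54 = -4
Check eq1: (1)(-3) + (-4)(-3) + (1)(-4) = 5 = 5 ✓
Check eq2: (-4)(-3) + (-2)(-3) + (4)(-4) = 2 = 2 ✓
Check eq3: (-4)(-3) + (-2)(-3) + (1)(-4) = 14 = 14 ✓

x = -3, y = -3, z = -4


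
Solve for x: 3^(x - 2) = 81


Express both sides with the same base.
81 = 3^4
Since the bases match, equate exponents: x - 2 = 4
So x = 4 - (-2) = 6

x = 6


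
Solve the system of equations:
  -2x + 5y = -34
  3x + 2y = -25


Using Cramer's rule:
Determinant D = (-2)(2) - (3)(5) = -4 - 15 = -19
Dx = (-34)(2) - (-25)(5) = -68 + 125 = 57
Dy = (-2)(-25) - (3)(-34) = 50 + 102 = 152
x = Dx/D = 57/-19 = -3
y = Dy/D = 152/-19 = -8

x = -3, y = -8


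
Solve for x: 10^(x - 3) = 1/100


Express both sides with the same base.
1/100 = 10^(-2)
Since the bases match, equate exponents: x - 3 = -2
So x = -2 - (-3) = 1

x = 1


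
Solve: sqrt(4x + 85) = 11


Square both sides: 4x + 85 = 11^2 = 121
4x = 121 - 85 = 36
x = 9
Check: sqrt(4*9 + 85) = sqrt(121) = 11 ✓

x = 9


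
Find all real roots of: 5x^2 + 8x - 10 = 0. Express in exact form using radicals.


Using the quadratic formula: x = (-b ± sqrt(b^2 - 4ac)) / (2a)
Here a = 5, b = 8, c = -10
Discriminant = b^2 - 4ac = 8^2 - 4(5)(-10) = 64 + 200 = 264
Since discriminant = 264 > 0, there are two real roots.
x = (-8 ± 2*sqrt(66)) / 10
Simplifying: x = (-4 ± sqrt(66)) / 5
Numerically: x ≈ 0.8248 or x ≈ -2.4248

x = (-4 + sqrt(66)) / 5 or x = (-4 - sqrt(66)) / 5


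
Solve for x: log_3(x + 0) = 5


Convert to exponential form: x + 0 = 3^5 = 243
x = 243 - 0 = 243
Check: log_3(243 + 0) = log_3(243) = log_3(243) = 5 ✓

x = 243


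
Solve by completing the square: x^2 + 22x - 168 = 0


Start: x^2 + 22x - 168 = 0
Move constant: x^2 + 22x = 168
Half of 22 is 11, squared is 121
Add 121 to both sides: x^2 + 22x + 121 = 289
(x + 11)^2 = 289
x + 11 = ±17
x = -11 + 17 = 6 or x = -11 - 17 = -28

x = -28, x = 6


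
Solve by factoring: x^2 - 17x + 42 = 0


We need two numbers that multiply to 42 and add to -17.
Those numbers are -3 and -14 (since (-3) * (-14) = 42 and (-3) + (-14) = -17).
So x^2 - 17x + 42 = (x - 3)(x - 14) = 0
Setting each factor to zero: x = 3 or x = 14

x = 3, x = 14


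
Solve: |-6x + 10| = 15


An absolute value equation |expr| = 15 gives two cases:
Case 1: -6x + 10 = 15
  -6x = 5, so x = -5/6
Case 2: -6x + 10 = -15
  -6x = -25, so x = 25/6

x = -5/6, x = 25/6


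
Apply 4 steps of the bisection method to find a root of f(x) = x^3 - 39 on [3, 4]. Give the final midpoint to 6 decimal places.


f(x) = x^3 - 39
f(3) = -12 < 0
f(4) = 25 > 0

Step 1: midpoint = (3.000000 + 4.000000)/2 = 3.500000
  f(3.500000) = 3.875000
  f(mid) > 0, so root is in [3.000000, 3.500000]

Step 2: midpoint = (3.000000 + 3.500000)/2 = 3.250000
  f(3.250000) = -4.671875
  f(mid) < 0, so root is in [3.250000, 3.500000]

Step 3: midpoint = (3.250000 + 3.500000)/2 = 3.375000
  f(3.375000) = -0.556641
  f(mid) < 0, so root is in [3.375000, 3.500000]

Step 4: midpoint = (3.375000 + 3.500000)/2 = 3.437500
  f(3.437500) = 1.618896
  f(mid) > 0, so root is in [3.375000, 3.437500]

midpoint = 3.437500


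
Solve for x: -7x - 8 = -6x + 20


Starting with: -7x - 8 = -6x + 20
Move all x terms to left: (-7 + 6)x = 20 + 8
Simplify: -x = 28
Divide both sides by -1: x = -28

x = -28


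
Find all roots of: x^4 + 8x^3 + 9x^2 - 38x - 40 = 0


Let p(x) = x^4 + 8x^3 + 9x^2 - 38x - 40. By the rational root theorem (leading coefficient 1), any rational root is an integer divisor of 40: try ±1, ±2, ... in turn.
Test x = 1: value = -60 ≠ 0.
Test x = -1: value = 0 ✓, so (x + 1) is a factor.
Synthetic division by (x + 1): bring down 1; 1(-1) + 8 = 7; 7(-1) + 9 = 2; 2(-1) - 38 = -40; (-40)(-1) - 40 = 0 → quotient x^3 + 7x^2 + 2x - 40, remainder 0.
Continue with the quotient x^3 + 7x^2 + 2x - 40 (candidates must divide 40; re-test x = -1 first in case it repeats).
Test x = -1: value = -36 ≠ 0.
Test x = 2: value = 0 ✓, so (x - 2) is a factor.
Synthetic division by (x - 2): bring down 1; 1(2) + 7 = 9; 9(2) + 2 = 20; 20(2) - 40 = 0 → quotient x^2 + 9x + 20, remainder 0.
Solve the quadratic x^2 + 9x + 20 = 0: discriminant = 9^2 - 4(1)(20) = 81 - 80 = 1.
sqrt(1) = 1, so x = (-9 ± 1)/2: x = -4 or x = -5.
Collecting all roots found:

x = -5, x = -4, x = -1, x = 2


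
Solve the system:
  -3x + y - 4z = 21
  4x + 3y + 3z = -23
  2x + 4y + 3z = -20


Using Cramer's rule. Expand each determinant along the first row.
D  = (-3)*[3*3 - 3*4] - 1*[4*3 - 3*2] + (-4)*[4*4 - 3*2]
  = (-3)*(-3) - 1*(6) + (-4)*(10) = -37
Dx = 21*[3*3 - 3*4] - 1*[(-23)*3 - 3*(-20)] + (-4)*[(-23)*4 - 3*(-20)]
  = 21*(-3) - 1*(-9) + (-4)*(-32) = 74
Dy = (-3)*[(-23)*3 - 3*(-20)] - 21*[4*3 - 3*2] + (-4)*[4*(-20) - (-23)*2]
  = (-3)*(-9) - 21*(6) + (-4)*(-34) = 37
Dz = (-3)*[3*(-20) - (-23)*4] - 1*[4*(-20) - (-23)*2] + 21*[4*4 - 3*2]
  = (-3)*(32) - 1*(-34) + 21*(10) = 148
x = Dx/D = 74/-37 = -2, y = Dy/D = 37/-37 = -1, z = Dz/D = 148/-37 = -4
Check eq1: (-3)(-2) + (1)(-1) + (-4)(-4) = 21 = 21 ✓
Check eq2: (4)(-2) + (3)(-1) + (3)(-4) = -23 = -23 ✓
Check eq3: (2)(-2) + (4)(-1) + (3)(-4) = -20 = -20 ✓

x = -2, y = -1, z = -4


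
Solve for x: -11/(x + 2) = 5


Multiply both sides by (x + 2): -11 = 5(x + 2)
Distribute: -11 = 5x + 10
5x = -11 - 10 = -21
x = -21/5

x = -21/5


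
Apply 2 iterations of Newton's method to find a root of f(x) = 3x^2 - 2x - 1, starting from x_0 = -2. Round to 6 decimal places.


Newton's method: x_(n+1) = x_n - f(x_n)/f'(x_n)
f(x) = 3x^2 - 2x - 1
f'(x) = 6x - 2

Iteration 1:
  f(-2.000000) = 15.000000
  f'(-2.000000) = -14.000000
  x_1 = -2.000000 - (15.000000)/(-14.000000) = -0.928571

Iteration 2:
  f(-0.928571) = 3.443878
  f'(-0.928571) = -7.571429
  x_2 = -0.928571 - (3.443878)/(-7.571429) = -0.473720

x_2 = -0.473720


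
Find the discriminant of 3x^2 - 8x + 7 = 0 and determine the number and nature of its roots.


For ax^2 + bx + c = 0, discriminant D = b^2 - 4ac
Here a = 3, b = -8, c = 7
D = (-8)^2 - 4(3)(7) = 64 - 84 = -20

D = -20 < 0
The equation has no real roots (2 complex conjugate roots).

Discriminant = -20, no real roots (2 complex conjugate roots)


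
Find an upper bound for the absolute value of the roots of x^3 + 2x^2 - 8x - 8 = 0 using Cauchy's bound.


Cauchy's bound: all roots r satisfy |r| <= 1 + max(|a_i/a_n|) for i = 0,...,n-1
where a_n is the leading coefficient.

Coefficients: [1, 2, -8, -8]
Leading coefficient a_n = 1
Ratios |a_i/a_n|: 2, 8, 8
Maximum ratio: 8
Cauchy's bound: |r| <= 1 + 8 = 9

Upper bound = 9


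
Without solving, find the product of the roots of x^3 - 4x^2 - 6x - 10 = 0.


By Vieta's formulas for x^3 + bx^2 + cx + d = 0:
  r1 + r2 + r3 = -b/a = 4
  r1*r2 + r1*r3 + r2*r3 = c/a = -6
  r1*r2*r3 = -d/a = 10


Product = 10


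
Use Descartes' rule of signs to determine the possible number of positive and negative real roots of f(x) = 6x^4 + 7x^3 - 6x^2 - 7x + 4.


Descartes' rule of signs:

For positive roots, count sign changes in f(x) = 6x^4 + 7x^3 - 6x^2 - 7x + 4:
Signs of coefficients: +, +, -, -, +
Number of sign changes: 2
Possible positive real roots: 2, 0

For negative roots, examine f(-x) = 6x^4 - 7x^3 - 6x^2 + 7x + 4:
Signs of coefficients: +, -, -, +, +
Number of sign changes: 2
Possible negative real roots: 2, 0

Positive roots: 2 or 0; Negative roots: 2 or 0


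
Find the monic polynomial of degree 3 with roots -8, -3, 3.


A monic polynomial with roots -8, -3, 3 is:
p(x) = (x + 8)(x + 3)(x - 3)
After multiplying by (x + 8): x + 8
After multiplying by (x + 3): x^2 + 11x + 24
After multiplying by (x - 3): x^3 + 8x^2 - 9x - 72

x^3 + 8x^2 - 9x - 72


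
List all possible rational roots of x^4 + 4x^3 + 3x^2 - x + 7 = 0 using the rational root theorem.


Rational root theorem: possible roots are ±p/q where:
  p divides the constant term (7): p ∈ {1, 7}
  q divides the leading coefficient (1): q ∈ {1}

All possible rational roots: -7, -1, 1, 7

-7, -1, 1, 7


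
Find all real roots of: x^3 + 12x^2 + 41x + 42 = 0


Let p(x) = x^3 + 12x^2 + 41x + 42. By the rational root theorem (leading coefficient 1), any rational root is an integer divisor of 42: try ±1, ±2, ... in turn.
Test x = 1: value = 96 ≠ 0.
Test x = -1: value = 12 ≠ 0.
Test x = 2: value = 180 ≠ 0.
Test x = -2: value = 0 ✓, so (x + 2) is a factor.
Synthetic division by (x + 2): bring down 1; 1(-2) + 12 = 10; 10(-2) + 41 = 21; 21(-2) + 42 = 0 → quotient x^2 + 10x + 21, remainder 0.
Solve the quadratic x^2 + 10x + 21 = 0: discriminant = 10^2 - 4(1)(21) = 100 - 84 = 16.
sqrt(16) = 4, so x = (-10 ± 4)/2: x = -3 or x = -7.

x = -7, x = -3, x = -2


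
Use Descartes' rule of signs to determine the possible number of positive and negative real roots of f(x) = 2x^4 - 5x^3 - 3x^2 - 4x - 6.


Descartes' rule of signs:

For positive roots, count sign changes in f(x) = 2x^4 - 5x^3 - 3x^2 - 4x - 6:
Signs of coefficients: +, -, -, -, -
Number of sign changes: 1
Possible positive real roots: 1

For negative roots, examine f(-x) = 2x^4 + 5x^3 - 3x^2 + 4x - 6:
Signs of coefficients: +, +, -, +, -
Number of sign changes: 3
Possible negative real roots: 3, 1

Positive roots: 1; Negative roots: 3 or 1


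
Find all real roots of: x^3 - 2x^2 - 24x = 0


The constant term is 0, so x = 0 is a root. Factor out x:
  x(x^2 - 2x - 24) = 0
Solve the quadratic x^2 - 2x - 24 = 0: discriminant = (-2)^2 - 4(1)(-24) = 4 + 96 = 100.
sqrt(100) = 10, so x = (2 ± 10)/2: x = 6 or x = -4.

x = -4, x = 0, x = 6


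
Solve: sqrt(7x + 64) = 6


Square both sides: 7x + 64 = 6^2 = 36
7x = 36 - 64 = -28
x = -4
Check: sqrt(7*(-4) + 64) = sqrt(36) = 6 ✓

x = -4


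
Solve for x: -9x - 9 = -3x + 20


Starting with: -9x - 9 = -3x + 20
Move all x terms to left: (-9 + 3)x = 20 + 9
Simplify: -6x = 29
Divide both sides by -6: x = -29/6

x = -29/6


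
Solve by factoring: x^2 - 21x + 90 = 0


We need two numbers that multiply to 90 and add to -21.
Those numbers are -15 and -6 (since (-15) * (-6) = 90 and (-15) + (-6) = -21).
So x^2 - 21x + 90 = (x - 15)(x - 6) = 0
Setting each factor to zero: x = 15 or x = 6

x = 6, x = 15


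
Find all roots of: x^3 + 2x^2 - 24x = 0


The constant term is 0, so x = 0 is a root. Factor out x:
  x^2 + 2x - 24 = 0
Solve the quadratic x^2 + 2x - 24 = 0: discriminant = 2^2 - 4(1)(-24) = 4 + 96 = 100.
sqrt(100) = 10, so x = (-2 ± 10)/2: x = 4 or x = -6.
Collecting all roots found:

x = -6, x = 0, x = 4


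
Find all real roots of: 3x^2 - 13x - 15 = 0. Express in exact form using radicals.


Using the quadratic formula: x = (-b ± sqrt(b^2 - 4ac)) / (2a)
Here a = 3, b = -13, c = -15
Discriminant = b^2 - 4ac = (-13)^2 - 4(3)(-15) = 169 + 180 = 349
Since discriminant = 349 > 0, there are two real roots.
x = (13 ± sqrt(349)) / 6
Numerically: x ≈ 5.2803 or x ≈ -0.9469

x = (13 + sqrt(349)) / 6 or x = (13 - sqrt(349)) / 6


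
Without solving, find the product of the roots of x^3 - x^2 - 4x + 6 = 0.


By Vieta's formulas for x^3 + bx^2 + cx + d = 0:
  r1 + r2 + r3 = -b/a = 1
  r1*r2 + r1*r3 + r2*r3 = c/a = -4
  r1*r2*r3 = -d/a = -6


Product = -6


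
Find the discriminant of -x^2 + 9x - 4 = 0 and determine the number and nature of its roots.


For ax^2 + bx + c = 0, discriminant D = b^2 - 4ac
Here a = -1, b = 9, c = -4
D = (9)^2 - 4(-1)(-4) = 81 - 16 = 65

D = 65 > 0 but not a perfect square
The equation has 2 distinct real irrational roots.

Discriminant = 65, 2 distinct real irrational roots


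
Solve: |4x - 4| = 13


An absolute value equation |expr| = 13 gives two cases:
Case 1: 4x - 4 = 13
  4x = 17, so x = 17/4
Case 2: 4x - 4 = -13
  4x = -9, so x = -9/4

x = -9/4, x = 17/4


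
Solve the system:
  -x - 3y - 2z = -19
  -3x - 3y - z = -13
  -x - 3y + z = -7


Using Cramer's rule. Expand each determinant along the first row.
D  = (-1)*[(-3)*1 - (-1)*(-3)] - (-3)*[(-3)*1 - (-1)*(-1)] + (-2)*[(-3)*(-3) - (-3)*(-1)]
  = (-1)*(-6) - (-3)*(-4) + (-2)*(6) = -18
Dx = (-19)*[(-3)*1 - (-1)*(-3)] - (-3)*[(-13)*1 - (-1)*(-7)] + (-2)*[(-13)*(-3) - (-3)*(-7)]
  = (-19)*(-6) - (-3)*(-20) + (-2)*(18) = 18
Dy = (-1)*[(-13)*1 - (-1)*(-7)] - (-19)*[(-3)*1 - (-1)*(-1)] + (-2)*[(-3)*(-7) - (-13)*(-1)]
  = (-1)*(-20) - (-19)*(-4) + (-2)*(8) = -72
Dz = (-1)*[(-3)*(-7) - (-13)*(-3)] - (-3)*[(-3)*(-7) - (-13)*(-1)] + (-19)*[(-3)*(-3) - (-3)*(-1)]
  = (-1)*(-18) - (-3)*(8) + (-19)*(6) = -72
x = Dx/D = 18/-18 = -1, y = Dy/D = -72/-18 = 4, z = Dz/D = -72/-18 = 4
Check eq1: (-1)(-1) + (-3)(4) + (-2)(4) = -19 = -19 ✓
Check eq2: (-3)(-1) + (-3)(4) + (-1)(4) = -13 = -13 ✓
Check eq3: (-1)(-1) + (-3)(4) + (1)(4) = -7 = -7 ✓

x = -1, y = 4, z = 4


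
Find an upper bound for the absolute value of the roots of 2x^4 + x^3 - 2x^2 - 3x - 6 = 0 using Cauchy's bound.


Cauchy's bound: all roots r satisfy |r| <= 1 + max(|a_i/a_n|) for i = 0,...,n-1
where a_n is the leading coefficient.

Coefficients: [2, 1, -2, -3, -6]
Leading coefficient a_n = 2
Ratios |a_i/a_n|: 1/2, 1, 3/2, 3
Maximum ratio: 3
Cauchy's bound: |r| <= 1 + 3 = 4

Upper bound = 4


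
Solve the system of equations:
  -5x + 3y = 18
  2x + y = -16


Using Cramer's rule:
Determinant D = (-5)(1) - (2)(3) = -5 - 6 = -11
Dx = (18)(1) - (-16)(3) = 18 + 48 = 66
Dy = (-5)(-16) - (2)(18) = 80 - 36 = 44
x = Dx/D = 66/-11 = -6
y = Dy/D = 44/-11 = -4

x = -6, y = -4


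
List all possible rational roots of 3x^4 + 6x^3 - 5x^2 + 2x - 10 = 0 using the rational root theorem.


Rational root theorem: possible roots are ±p/q where:
  p divides the constant term (-10): p ∈ {1, 2, 5, 10}
  q divides the leading coefficient (3): q ∈ {1, 3}

All possible rational roots: -10, -5, -10/3, -2, -5/3, -1, -2/3, -1/3, 1/3, 2/3, 1, 5/3, 2, 10/3, 5, 10

-10, -5, -10/3, -2, -5/3, -1, -2/3, -1/3, 1/3, 2/3, 1, 5/3, 2, 10/3, 5, 10


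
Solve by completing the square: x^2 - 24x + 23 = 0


Start: x^2 - 24x + 23 = 0
Move constant: x^2 - 24x = -23
Half of -24 is -12, squared is 144
Add 144 to both sides: x^2 - 24x + 144 = 121
(x - 12)^2 = 121
x - 12 = ±11
x = 12 + 11 = 23 or x = 12 - 11 = 1

x = 1, x = 23


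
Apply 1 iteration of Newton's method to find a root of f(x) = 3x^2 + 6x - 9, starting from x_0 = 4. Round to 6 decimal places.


Newton's method: x_(n+1) = x_n - f(x_n)/f'(x_n)
f(x) = 3x^2 + 6x - 9
f'(x) = 6x + 6

Iteration 1:
  f(4.000000) = 63.000000
  f'(4.000000) = 30.000000
  x_1 = 4.000000 - (63.000000)/(30.000000) = 1.900000

x_1 = 1.900000


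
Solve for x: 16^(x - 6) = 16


Express both sides with the same base.
16 = 16^1
Since the bases match, equate exponents: x - 6 = 1
So x = 1 - (-6) = 7

x = 7


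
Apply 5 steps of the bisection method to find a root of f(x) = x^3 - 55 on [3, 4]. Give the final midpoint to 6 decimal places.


f(x) = x^3 - 55
f(3) = -28 < 0
f(4) = 9 > 0

Step 1: midpoint = (3.000000 + 4.000000)/2 = 3.500000
  f(3.500000) = -12.125000
  f(mid) < 0, so root is in [3.500000, 4.000000]

Step 2: midpoint = (3.500000 + 4.000000)/2 = 3.750000
  f(3.750000) = -2.265625
  f(mid) < 0, so root is in [3.750000, 4.000000]

Step 3: midpoint = (3.750000 + 4.000000)/2 = 3.875000
  f(3.875000) = 3.185547
  f(mid) > 0, so root is in [3.750000, 3.875000]

Step 4: midpoint = (3.750000 + 3.875000)/2 = 3.812500
  f(3.812500) = 0.415283
  f(mid) > 0, so root is in [3.750000, 3.812500]

Step 5: midpoint = (3.750000 + 3.812500)/2 = 3.781250
  f(3.781250) = -0.936249
  f(mid) < 0, so root is in [3.781250, 3.812500]

midpoint = 3.781250


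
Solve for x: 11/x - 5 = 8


Subtract -5 from both sides: 11/x = 13
Multiply both sides by x: 11 = 13 * x
Divide by 13: x = 11/13

x = 11/13


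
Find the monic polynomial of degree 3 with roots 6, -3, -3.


A monic polynomial with roots 6, -3, -3 is:
p(x) = (x - 6)(x + 3)(x + 3)
After multiplying by (x - 6): x - 6
After multiplying by (x + 3): x^2 - 3x - 18
After multiplying by (x + 3): x^3 - 27x - 54

x^3 - 27x - 54


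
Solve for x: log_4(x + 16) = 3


Convert to exponential form: x + 16 = 4^3 = 64
x = 64 - 16 = 48
Check: log_4(48 + 16) = log_4(64) = log_4(64) = 3 ✓

x = 48


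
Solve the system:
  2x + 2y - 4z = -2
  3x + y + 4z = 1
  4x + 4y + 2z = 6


Using Cramer's rule. Expand each determinant along the first row.
D  = 2*[1*2 - 4*4] - 2*[3*2 - 4*4] + (-4)*[3*4 - 1*4]
  = 2*(-14) - 2*(-10) + (-4)*(8) = -40
Dx = (-2)*[1*2 - 4*4] - 2*[1*2 - 4*6] + (-4)*[1*4 - 1*6]
  = (-2)*(-14) - 2*(-22) + (-4)*(-2) = 80
Dy = 2*[1*2 - 4*6] - (-2)*[3*2 - 4*4] + (-4)*[3*6 - 1*4]
  = 2*(-22) - (-2)*(-10) + (-4)*(14) = -120
Dz = 2*[1*6 - 1*4] - 2*[3*6 - 1*4] + (-2)*[3*4 - 1*4]
  = 2*(2) - 2*(14) + (-2)*(8) = -40
x = Dx/D = 80/-40 = -2, y = Dy/D = -120/-40 = 3, z = Dz/D = -40/-40 = 1
Check eq1: (2)(-2) + (2)(3) + (-4)(1) = -2 = -2 ✓
Check eq2: (3)(-2) + (1)(3) + (4)(1) = 1 = 1 ✓
Check eq3: (4)(-2) + (4)(3) + (2)(1) = 6 = 6 ✓

x = -2, y = 3, z = 1


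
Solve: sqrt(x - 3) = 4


Square both sides: x - 3 = 4^2 = 16
x = 16 + 3 = 19
x = 19
Check: sqrt(1*19 - 3) = sqrt(16) = 4 ✓

x = 19


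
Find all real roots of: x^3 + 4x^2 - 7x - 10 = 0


Let p(x) = x^3 + 4x^2 - 7x - 10. By the rational root theorem (leading coefficient 1), any rational root is an integer divisor of 10: try ±1, ±2, ... in turn.
Test x = 1: value = -12 ≠ 0.
Test x = -1: value = 0 ✓, so (x + 1) is a factor.
Synthetic division by (x + 1): bring down 1; 1(-1) + 4 = 3; 3(-1) - 7 = -10; (-10)(-1) - 10 = 0 → quotient x^2 + 3x - 10, remainder 0.
Solve the quadratic x^2 + 3x - 10 = 0: discriminant = 3^2 - 4(1)(-10) = 9 + 40 = 49.
sqrt(49) = 7, so x = (-3 ± 7)/2: x = 2 or x = -5.

x = -5, x = -1, x = 2


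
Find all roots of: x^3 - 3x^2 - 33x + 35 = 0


Let p(x) = x^3 - 3x^2 - 33x + 35. By the rational root theorem (leading coefficient 1), any rational root is an integer divisor of 35: try ±1, ±2, ... in turn.
Test x = 1: value = 0 ✓, so (x - 1) is a factor.
Synthetic division by (x - 1): bring down 1; 1(1) - 3 = -2; (-2)(1) - 33 = -35; (-35)(1) + 35 = 0 → quotient x^2 - 2x - 35, remainder 0.
Solve the quadratic x^2 - 2x - 35 = 0: discriminant = (-2)^2 - 4(1)(-35) = 4 + 140 = 144.
sqrt(144) = 12, so x = (2 ± 12)/2: x = 7 or x = -5.
Collecting all roots found:

x = -5, x = 1, x = 7


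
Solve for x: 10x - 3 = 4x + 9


Starting with: 10x - 3 = 4x + 9
Move all x terms to left: (10 - 4)x = 9 + 3
Simplify: 6x = 12
Divide both sides by 6: x = 2

x = 2


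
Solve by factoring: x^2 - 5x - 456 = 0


We need two numbers that multiply to -456 and add to -5.
Those numbers are -24 and 19 (since (-24) * 19 = -456 and (-24) + 19 = -5).
So x^2 - 5x - 456 = (x - 24)(x + 19) = 0
Setting each factor to zero: x = 24 or x = -19

x = -19, x = 24


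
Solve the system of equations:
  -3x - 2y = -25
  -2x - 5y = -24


Using Cramer's rule:
Determinant D = (-3)(-5) - (-2)(-2) = 15 - 4 = 11
Dx = (-25)(-5) - (-24)(-2) = 125 - 48 = 77
Dy = (-3)(-24) - (-2)(-25) = 72 - 50 = 22
x = Dx/D = 77/11 = 7
y = Dy/D = 22/11 = 2

x = 7, y = 2


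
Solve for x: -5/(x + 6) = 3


Multiply both sides by (x + 6): -5 = 3(x + 6)
Distribute: -5 = 3x + 18
3x = -5 - 18 = -23
x = -23/3

x = -23/3


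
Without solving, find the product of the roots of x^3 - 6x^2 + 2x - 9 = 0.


By Vieta's formulas for x^3 + bx^2 + cx + d = 0:
  r1 + r2 + r3 = -b/a = 6
  r1*r2 + r1*r3 + r2*r3 = c/a = 2
  r1*r2*r3 = -d/a = 9


Product = 9


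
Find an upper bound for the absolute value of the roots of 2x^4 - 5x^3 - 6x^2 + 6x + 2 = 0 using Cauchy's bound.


Cauchy's bound: all roots r satisfy |r| <= 1 + max(|a_i/a_n|) for i = 0,...,n-1
where a_n is the leading coefficient.

Coefficients: [2, -5, -6, 6, 2]
Leading coefficient a_n = 2
Ratios |a_i/a_n|: 5/2, 3, 3, 1
Maximum ratio: 3
Cauchy's bound: |r| <= 1 + 3 = 4

Upper bound = 4


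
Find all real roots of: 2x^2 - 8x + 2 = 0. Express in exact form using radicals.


Using the quadratic formula: x = (-b ± sqrt(b^2 - 4ac)) / (2a)
Here a = 2, b = -8, c = 2
Discriminant = b^2 - 4ac = (-8)^2 - 4(2)(2) = 64 - 16 = 48
Since discriminant = 48 > 0, there are two real roots.
x = (8 ± 4*sqrt(3)) / 4
Simplifying: x = 2 ± sqrt(3)
Numerically: x ≈ 3.7321 or x ≈ 0.2679

x = 2 + sqrt(3) or x = 2 - sqrt(3)


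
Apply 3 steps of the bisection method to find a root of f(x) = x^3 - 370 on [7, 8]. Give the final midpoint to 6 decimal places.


f(x) = x^3 - 370
f(7) = -27 < 0
f(8) = 142 > 0

Step 1: midpoint = (7.000000 + 8.000000)/2 = 7.500000
  f(7.500000) = 51.875000
  f(mid) > 0, so root is in [7.000000, 7.500000]

Step 2: midpoint = (7.000000 + 7.500000)/2 = 7.250000
  f(7.250000) = 11.078125
  f(mid) > 0, so root is in [7.000000, 7.250000]

Step 3: midpoint = (7.000000 + 7.250000)/2 = 7.125000
  f(7.125000) = -8.294922
  f(mid) < 0, so root is in [7.125000, 7.250000]

midpoint = 7.125000


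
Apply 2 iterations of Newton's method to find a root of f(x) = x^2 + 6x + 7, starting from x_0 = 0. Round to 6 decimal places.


Newton's method: x_(n+1) = x_n - f(x_n)/f'(x_n)
f(x) = x^2 + 6x + 7
f'(x) = 2x + 6

Iteration 1:
  f(0.000000) = 7.000000
  f'(0.000000) = 6.000000
  x_1 = 0.000000 - (7.000000)/(6.000000) = -1.166667

Iteration 2:
  f(-1.166667) = 1.361111
  f'(-1.166667) = 3.666667
  x_2 = -1.166667 - (1.361111)/(3.666667) = -1.537879

x_2 = -1.537879


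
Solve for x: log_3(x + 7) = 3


Convert to exponential form: x + 7 = 3^3 = 27
x = 27 - 7 = 20
Check: log_3(20 + 7) = log_3(27) = log_3(27) = 3 ✓

x = 20


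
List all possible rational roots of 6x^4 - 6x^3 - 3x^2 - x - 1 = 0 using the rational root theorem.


Rational root theorem: possible roots are ±p/q where:
  p divides the constant term (-1): p ∈ {1}
  q divides the leading coefficient (6): q ∈ {1, 2, 3, 6}

All possible rational roots: -1, -1/2, -1/3, -1/6, 1/6, 1/3, 1/2, 1

-1, -1/2, -1/3, -1/6, 1/6, 1/3, 1/2, 1


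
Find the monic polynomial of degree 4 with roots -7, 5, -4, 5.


A monic polynomial with roots -7, 5, -4, 5 is:
p(x) = (x + 7)(x - 5)(x + 4)(x - 5)
After multiplying by (x + 7): x + 7
After multiplying by (x - 5): x^2 + 2x - 35
After multiplying by (x + 4): x^3 + 6x^2 - 27x - 140
After multiplying by (x - 5): x^4 + x^3 - 57x^2 - 5x + 700

x^4 + x^3 - 57x^2 - 5x + 700


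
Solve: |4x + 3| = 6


An absolute value equation |expr| = 6 gives two cases:
Case 1: 4x + 3 = 6
  4x = 3, so x = 3/4
Case 2: 4x + 3 = -6
  4x = -9, so x = -9/4

x = -9/4, x = 3/4


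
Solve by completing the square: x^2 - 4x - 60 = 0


Start: x^2 - 4x - 60 = 0
Move constant: x^2 - 4x = 60
Half of -4 is -2, squared is 4
Add 4 to both sides: x^2 - 4x + 4 = 64
(x - 2)^2 = 64
x - 2 = ±8
x = 2 + 8 = 10 or x = 2 - 8 = -6

x = -6, x = 10


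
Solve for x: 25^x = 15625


Express both sides with the same base.
15625 = 25^3
Since the bases match: x = 3

x = 3


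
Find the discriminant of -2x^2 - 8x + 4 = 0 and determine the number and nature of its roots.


For ax^2 + bx + c = 0, discriminant D = b^2 - 4ac
Here a = -2, b = -8, c = 4
D = (-8)^2 - 4(-2)(4) = 64 + 32 = 96

D = 96 > 0 but not a perfect square
The equation has 2 distinct real irrational roots.

Discriminant = 96, 2 distinct real irrational roots


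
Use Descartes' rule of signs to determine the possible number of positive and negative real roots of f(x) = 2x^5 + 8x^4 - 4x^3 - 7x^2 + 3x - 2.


Descartes' rule of signs:

For positive roots, count sign changes in f(x) = 2x^5 + 8x^4 - 4x^3 - 7x^2 + 3x - 2:
Signs of coefficients: +, +, -, -, +, -
Number of sign changes: 3
Possible positive real roots: 3, 1

For negative roots, examine f(-x) = -2x^5 + 8x^4 + 4x^3 - 7x^2 - 3x - 2:
Signs of coefficients: -, +, +, -, -, -
Number of sign changes: 2
Possible negative real roots: 2, 0

Positive roots: 3 or 1; Negative roots: 2 or 0


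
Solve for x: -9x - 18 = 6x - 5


Starting with: -9x - 18 = 6x - 5
Move all x terms to left: (-9 - 6)x = -5 + 18
Simplify: -15x = 13
Divide both sides by -15: x = -13/15

x = -13/15


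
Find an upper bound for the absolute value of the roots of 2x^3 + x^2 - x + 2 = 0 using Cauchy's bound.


Cauchy's bound: all roots r satisfy |r| <= 1 + max(|a_i/a_n|) for i = 0,...,n-1
where a_n is the leading coefficient.

Coefficients: [2, 1, -1, 2]
Leading coefficient a_n = 2
Ratios |a_i/a_n|: 1/2, 1/2, 1
Maximum ratio: 1
Cauchy's bound: |r| <= 1 + 1 = 2

Upper bound = 2


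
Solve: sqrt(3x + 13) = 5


Square both sides: 3x + 13 = 5^2 = 25
3x = 25 - 13 = 12
x = 4
Check: sqrt(3*4 + 13) = sqrt(25) = 5 ✓

x = 4


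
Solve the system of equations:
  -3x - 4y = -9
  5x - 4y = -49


Using Cramer's rule:
Determinant D = (-3)(-4) - (5)(-4) = 12 + 20 = 32
Dx = (-9)(-4) - (-49)(-4) = 36 - 196 = -160
Dy = (-3)(-49) - (5)(-9) = 147 + 45 = 192
x = Dx/D = -160/32 = -5
y = Dy/D = 192/32 = 6

x = -5, y = 6


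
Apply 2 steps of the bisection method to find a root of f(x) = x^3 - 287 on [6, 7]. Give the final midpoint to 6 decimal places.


f(x) = x^3 - 287
f(6) = -71 < 0
f(7) = 56 > 0

Step 1: midpoint = (6.000000 + 7.000000)/2 = 6.500000
  f(6.500000) = -12.375000
  f(mid) < 0, so root is in [6.500000, 7.000000]

Step 2: midpoint = (6.500000 + 7.000000)/2 = 6.750000
  f(6.750000) = 20.546875
  f(mid) > 0, so root is in [6.500000, 6.750000]

midpoint = 6.750000


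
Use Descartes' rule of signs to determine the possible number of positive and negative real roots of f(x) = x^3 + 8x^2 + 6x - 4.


Descartes' rule of signs:

For positive roots, count sign changes in f(x) = x^3 + 8x^2 + 6x - 4:
Signs of coefficients: +, +, +, -
Number of sign changes: 1
Possible positive real roots: 1

For negative roots, examine f(-x) = -x^3 + 8x^2 - 6x - 4:
Signs of coefficients: -, +, -, -
Number of sign changes: 2
Possible negative real roots: 2, 0

Positive roots: 1; Negative roots: 2 or 0


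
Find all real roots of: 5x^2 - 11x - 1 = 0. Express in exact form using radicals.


Using the quadratic formula: x = (-b ± sqrt(b^2 - 4ac)) / (2a)
Here a = 5, b = -11, c = -1
Discriminant = b^2 - 4ac = (-11)^2 - 4(5)(-1) = 121 + 20 = 141
Since discriminant = 141 > 0, there are two real roots.
x = (11 ± sqrt(141)) / 10
Numerically: x ≈ 2.2874 or x ≈ -0.0874

x = (11 + sqrt(141)) / 10 or x = (11 - sqrt(141)) / 10


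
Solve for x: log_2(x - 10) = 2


Convert to exponential form: x - 10 = 2^2 = 4
x = 4 + 10 = 14
Check: log_2(14 - 10) = log_2(4) = log_2(4) = 2 ✓

x = 14


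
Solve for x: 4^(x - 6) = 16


Express both sides with the same base.
16 = 4^2
Since the bases match, equate exponents: x - 6 = 2
So x = 2 - (-6) = 8

x = 8


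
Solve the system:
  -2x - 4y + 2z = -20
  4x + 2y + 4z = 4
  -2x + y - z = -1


Using Cramer's rule. Expand each determinant along the first row.
D  = (-2)*[2*(-1) - 4*1] - (-4)*[4*(-1) - 4*(-2)] + 2*[4*1 - 2*(-2)]
  = (-2)*(-6) - (-4)*(4) + 2*(8) = 44
Dx = (-20)*[2*(-1) - 4*1] - (-4)*[4*(-1) - 4*(-1)] + 2*[4*1 - 2*(-1)]
  = (-20)*(-6) - (-4)*(0) + 2*(6) = 132
Dy = (-2)*[4*(-1) - 4*(-1)] - (-20)*[4*(-1) - 4*(-2)] + 2*[4*(-1) - 4*(-2)]
  = (-2)*(0) - (-20)*(4) + 2*(4) = 88
Dz = (-2)*[2*(-1) - 4*1] - (-4)*[4*(-1) - 4*(-2)] + (-20)*[4*1 - 2*(-2)]
  = (-2)*(-6) - (-4)*(4) + (-20)*(8) = -132
x = Dx/D = 132/44 = 3, y = Dy/D = 88/44 = 2, z = Dz/D = -132/44 = -3
Check eq1: (-2)(3) + (-4)(2) + (2)(-3) = -20 = -20 ✓
Check eq2: (4)(3) + (2)(2) + (4)(-3) = 4 = 4 ✓
Check eq3: (-2)(3) + (1)(2) + (-1)(-3) = -1 = -1 ✓

x = 3, y = 2, z = -3


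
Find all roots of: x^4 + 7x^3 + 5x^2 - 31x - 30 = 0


Let p(x) = x^4 + 7x^3 + 5x^2 - 31x - 30. By the rational root theorem (leading coefficient 1), any rational root is an integer divisor of 30: try ±1, ±2, ... in turn.
Test x = 1: value = -48 ≠ 0.
Test x = -1: value = 0 ✓, so (x + 1) is a factor.
Synthetic division by (x + 1): bring down 1; 1(-1) + 7 = 6; 6(-1) + 5 = -1; (-1)(-1) - 31 = -30; (-30)(-1) - 30 = 0 → quotient x^3 + 6x^2 - x - 30, remainder 0.
Continue with the quotient x^3 + 6x^2 - x - 30 (candidates must divide 30; re-test x = -1 first in case it repeats).
Test x = -1: value = -24 ≠ 0.
Test x = 2: value = 0 ✓, so (x - 2) is a factor.
Synthetic division by (x - 2): bring down 1; 1(2) + 6 = 8; 8(2) - 1 = 15; 15(2) - 30 = 0 → quotient x^2 + 8x + 15, remainder 0.
Solve the quadratic x^2 + 8x + 15 = 0: discriminant = 8^2 - 4(1)(15) = 64 - 60 = 4.
sqrt(4) = 2, so x = (-8 ± 2)/2: x = -3 or x = -5.
Collecting all roots found:

x = -5, x = -3, x = -1, x = 2


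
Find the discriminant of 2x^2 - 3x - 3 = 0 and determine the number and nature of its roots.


For ax^2 + bx + c = 0, discriminant D = b^2 - 4ac
Here a = 2, b = -3, c = -3
D = (-3)^2 - 4(2)(-3) = 9 + 24 = 33

D = 33 > 0 but not a perfect square
The equation has 2 distinct real irrational roots.

Discriminant = 33, 2 distinct real irrational roots


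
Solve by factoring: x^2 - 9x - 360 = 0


We need two numbers that multiply to -360 and add to -9.
Those numbers are 15 and -24 (since 15 * (-24) = -360 and 15 + (-24) = -9).
So x^2 - 9x - 360 = (x + 15)(x - 24) = 0
Setting each factor to zero: x = -15 or x = 24

x = -15, x = 24


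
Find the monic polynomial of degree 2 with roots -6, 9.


A monic polynomial with roots -6, 9 is:
p(x) = (x + 6)(x - 9)
After multiplying by (x + 6): x + 6
After multiplying by (x - 9): x^2 - 3x - 54

x^2 - 3x - 54


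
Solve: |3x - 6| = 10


An absolute value equation |expr| = 10 gives two cases:
Case 1: 3x - 6 = 10
  3x = 16, so x = 16/3
Case 2: 3x - 6 = -10
  3x = -4, so x = -4/3

x = -4/3, x = 16/3


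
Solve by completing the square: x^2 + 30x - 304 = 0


Start: x^2 + 30x - 304 = 0
Move constant: x^2 + 30x = 304
Half of 30 is 15, squared is 225
Add 225 to both sides: x^2 + 30x + 225 = 529
(x + 15)^2 = 529
x + 15 = ±23
x = -15 + 23 = 8 or x = -15 - 23 = -38

x = -38, x = 8


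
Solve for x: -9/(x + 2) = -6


Multiply both sides by (x + 2): -9 = -6(x + 2)
Distribute: -9 = -6x - 12
-6x = -9 + 12 = 3
x = -1/2

x = -1/2


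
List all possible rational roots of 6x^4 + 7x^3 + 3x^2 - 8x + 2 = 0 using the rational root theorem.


Rational root theorem: possible roots are ±p/q where:
  p divides the constant term (2): p ∈ {1, 2}
  q divides the leading coefficient (6): q ∈ {1, 2, 3, 6}

All possible rational roots: -2, -1, -2/3, -1/2, -1/3, -1/6, 1/6, 1/3, 1/2, 2/3, 1, 2

-2, -1, -2/3, -1/2, -1/3, -1/6, 1/6, 1/3, 1/2, 2/3, 1, 2


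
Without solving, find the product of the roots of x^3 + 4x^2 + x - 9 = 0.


By Vieta's formulas for x^3 + bx^2 + cx + d = 0:
  r1 + r2 + r3 = -b/a = -4
  r1*r2 + r1*r3 + r2*r3 = c/a = 1
  r1*r2*r3 = -d/a = 9


Product = 9


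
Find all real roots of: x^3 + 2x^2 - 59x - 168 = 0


Let p(x) = x^3 + 2x^2 - 59x - 168. By the rational root theorem (leading coefficient 1), any rational root is an integer divisor of 168: try ±1, ±2, ... in turn.
Test x = 1: value = -224 ≠ 0.
Test x = -1: value = -108 ≠ 0.
Test x = 2: value = -270 ≠ 0.
Test x = -2: value = -50 ≠ 0.
Test x = 3: value = -300 ≠ 0.
Test x = -3: value = 0 ✓, so (x + 3) is a factor.
Synthetic division by (x + 3): bring down 1; 1(-3) + 2 = -1; (-1)(-3) - 59 = -56; (-56)(-3) - 168 = 0 → quotient x^2 - x - 56, remainder 0.
Solve the quadratic x^2 - x - 56 = 0: discriminant = (-1)^2 - 4(1)(-56) = 1 + 224 = 225.
sqrt(225) = 15, so x = (1 ± 15)/2: x = 8 or x = -7.

x = -7, x = -3, x = 8


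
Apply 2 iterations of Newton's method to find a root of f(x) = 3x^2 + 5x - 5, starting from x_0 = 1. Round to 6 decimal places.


Newton's method: x_(n+1) = x_n - f(x_n)/f'(x_n)
f(x) = 3x^2 + 5x - 5
f'(x) = 6x + 5

Iteration 1:
  f(1.000000) = 3.000000
  f'(1.000000) = 11.000000
  x_1 = 1.000000 - (3.000000)/(11.000000) = 0.727273

Iteration 2:
  f(0.727273) = 0.223140
  f'(0.727273) = 9.363636
  x_2 = 0.727273 - (0.223140)/(9.363636) = 0.703442

x_2 = 0.703442


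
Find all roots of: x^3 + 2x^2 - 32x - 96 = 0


Let p(x) = x^3 + 2x^2 - 32x - 96. By the rational root theorem (leading coefficient 1), any rational root is an integer divisor of 96: try ±1, ±2, ... in turn.
Test x = 1: value = -125 ≠ 0.
Test x = -1: value = -63 ≠ 0.
Test x = 2: value = -144 ≠ 0.
Test x = -2: value = -32 ≠ 0.
Test x = 3: value = -147 ≠ 0.
Test x = -3: value = -9 ≠ 0.
Test x = 4: value = -128 ≠ 0.
Test x = -4: value = 0 ✓, so (x + 4) is a factor.
Synthetic division by (x + 4): bring down 1; 1(-4) + 2 = -2; (-2)(-4) - 32 = -24; (-24)(-4) - 96 = 0 → quotient x^2 - 2x - 24, remainder 0.
Solve the quadratic x^2 - 2x - 24 = 0: discriminant = (-2)^2 - 4(1)(-24) = 4 + 96 = 100.
sqrt(100) = 10, so x = (2 ± 10)/2: x = 6 or x = -4.
Collecting all roots found:

x = -4 (multiplicity 2), x = 6


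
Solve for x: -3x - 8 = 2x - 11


Starting with: -3x - 8 = 2x - 11
Move all x terms to left: (-3 - 2)x = -11 + 8
Simplify: -5x = -3
Divide both sides by -5: x = 3/5

x = 3/5


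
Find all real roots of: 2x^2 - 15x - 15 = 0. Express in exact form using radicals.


Using the quadratic formula: x = (-b ± sqrt(b^2 - 4ac)) / (2a)
Here a = 2, b = -15, c = -15
Discriminant = b^2 - 4ac = (-15)^2 - 4(2)(-15) = 225 + 120 = 345
Since discriminant = 345 > 0, there are two real roots.
x = (15 ± sqrt(345)) / 4
Numerically: x ≈ 8.3935 or x ≈ -0.8935

x = (15 + sqrt(345)) / 4 or x = (15 - sqrt(345)) / 4


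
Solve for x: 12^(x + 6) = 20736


Express both sides with the same base.
20736 = 12^4
Since the bases match, equate exponents: x + 6 = 4
So x = 4 - (6) = -2

x = -2


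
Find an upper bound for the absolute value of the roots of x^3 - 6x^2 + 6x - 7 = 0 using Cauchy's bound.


Cauchy's bound: all roots r satisfy |r| <= 1 + max(|a_i/a_n|) for i = 0,...,n-1
where a_n is the leading coefficient.

Coefficients: [1, -6, 6, -7]
Leading coefficient a_n = 1
Ratios |a_i/a_n|: 6, 6, 7
Maximum ratio: 7
Cauchy's bound: |r| <= 1 + 7 = 8

Upper bound = 8


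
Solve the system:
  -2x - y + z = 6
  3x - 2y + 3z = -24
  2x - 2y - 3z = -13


Using Cramer's rule. Expand each determinant along the first row.
D  = (-2)*[(-2)*(-3) - 3*(-2)] - (-1)*[3*(-3) - 3*2] + 1*[3*(-2) - (-2)*2]
  = (-2)*(12) - (-1)*(-15) + 1*(-2) = -41
Dx = 6*[(-2)*(-3) - 3*(-2)] - (-1)*[(-24)*(-3) - 3*(-13)] + 1*[(-24)*(-2) - (-2)*(-13)]
  = 6*(12) - (-1)*(111) + 1*(22) = 205
Dy = (-2)*[(-24)*(-3) - 3*(-13)] - 6*[3*(-3) - 3*2] + 1*[3*(-13) - (-24)*2]
  = (-2)*(111) - 6*(-15) + 1*(9) = -123
Dz = (-2)*[(-2)*(-13) - (-24)*(-2)] - (-1)*[3*(-13) - (-24)*2] + 6*[3*(-2) - (-2)*2]
  = (-2)*(-22) - (-1)*(9) + 6*(-2) = 41
x = Dx/D = 205/-41 = -5, y = Dy/D = -123/-41 = 3, z = Dz/D = 41/-41 = -1
Check eq1: (-2)(-5) + (-1)(3) + (1)(-1) = 6 = 6 ✓
Check eq2: (3)(-5) + (-2)(3) + (3)(-1) = -24 = -24 ✓
Check eq3: (2)(-5) + (-2)(3) + (-3)(-1) = -13 = -13 ✓

x = -5, y = 3, z = -1


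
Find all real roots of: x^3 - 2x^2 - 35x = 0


The constant term is 0, so x = 0 is a root. Factor out x:
  x(x^2 - 2x - 35) = 0
Solve the quadratic x^2 - 2x - 35 = 0: discriminant = (-2)^2 - 4(1)(-35) = 4 + 140 = 144.
sqrt(144) = 12, so x = (2 ± 12)/2: x = 7 or x = -5.

x = -5, x = 0, x = 7


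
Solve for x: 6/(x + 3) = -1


Multiply both sides by (x + 3): 6 = -1(x + 3)
Distribute: 6 = -x - 3
-x = 6 + 3 = 9
x = -9

x = -9


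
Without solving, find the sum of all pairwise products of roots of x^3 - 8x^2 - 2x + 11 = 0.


By Vieta's formulas for x^3 + bx^2 + cx + d = 0:
  r1 + r2 + r3 = -b/a = 8
  r1*r2 + r1*r3 + r2*r3 = c/a = -2
  r1*r2*r3 = -d/a = -11


Sum of pairwise products = -2


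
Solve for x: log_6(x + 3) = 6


Convert to exponential form: x + 3 = 6^6 = 46656
x = 46656 - 3 = 46653
Check: log_6(46653 + 3) = log_6(46656) = log_6(46656) = 6 ✓

x = 46653


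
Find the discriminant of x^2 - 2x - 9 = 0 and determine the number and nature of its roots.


For ax^2 + bx + c = 0, discriminant D = b^2 - 4ac
Here a = 1, b = -2, c = -9
D = (-2)^2 - 4(1)(-9) = 4 + 36 = 40

D = 40 > 0 but not a perfect square
The equation has 2 distinct real irrational roots.

Discriminant = 40, 2 distinct real irrational roots


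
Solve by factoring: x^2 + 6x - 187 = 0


We need two numbers that multiply to -187 and add to 6.
Those numbers are 17 and -11 (since 17 * (-11) = -187 and 17 + (-11) = 6).
So x^2 + 6x - 187 = (x + 17)(x - 11) = 0
Setting each factor to zero: x = -17 or x = 11

x = -17, x = 11


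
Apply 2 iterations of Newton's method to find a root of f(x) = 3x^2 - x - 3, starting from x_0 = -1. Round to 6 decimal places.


Newton's method: x_(n+1) = x_n - f(x_n)/f'(x_n)
f(x) = 3x^2 - x - 3
f'(x) = 6x - 1

Iteration 1:
  f(-1.000000) = 1.000000
  f'(-1.000000) = -7.000000
  x_1 = -1.000000 - (1.000000)/(-7.000000) = -0.857143

Iteration 2:
  f(-0.857143) = 0.061224
  f'(-0.857143) = -6.142857
  x_2 = -0.857143 - (0.061224)/(-6.142857) = -0.847176

x_2 = -0.847176
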